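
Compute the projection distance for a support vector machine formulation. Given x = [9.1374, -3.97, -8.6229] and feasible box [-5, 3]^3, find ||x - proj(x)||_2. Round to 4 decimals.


Project each component onto [-5, 3].
clip(9.1374) = 3.0, clip(-3.97) = -3.97, clip(-8.6229) = -5.0
Projection = [3.0, -3.97, -5.0]
Squared diffs: [37.6677, 0.0, 13.1254]
Distance = sqrt(50.7931) = 7.1269


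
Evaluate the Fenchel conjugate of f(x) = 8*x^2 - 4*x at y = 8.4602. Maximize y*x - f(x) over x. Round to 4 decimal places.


f*(y) = sup_x {y*x - a*x^2 - b*x} = sup_x {(y-b)*x - a*x^2}
FOC: (y - b) - 2a*x = 0 => x* = (y - b)/(2a)
x* = (8.4602 + 4)/(2*8) = 0.7788
f*(8.4602) = (y-b)^2/(4a) = (8.4602 + 4)^2/(4*8)
= 155.2566/32 = 4.8518


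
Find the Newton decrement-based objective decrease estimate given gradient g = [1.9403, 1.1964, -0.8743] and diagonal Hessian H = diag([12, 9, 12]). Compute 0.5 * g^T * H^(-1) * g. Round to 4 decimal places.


Step 1: H is diagonal, so H^(-1) * g = [0.1617, 0.1329, -0.0729].
Step 2: g^T H^(-1) g = sum_i g_i^2 / H_ii
  = (1.9403)^2/12 + (1.1964)^2/9 + (-0.8743)^2/12
  = 0.3137 + 0.159 + 0.0637 = 0.5365
Step 3: Objective decrease = 0.5 * g^T H^(-1) g = 0.2682


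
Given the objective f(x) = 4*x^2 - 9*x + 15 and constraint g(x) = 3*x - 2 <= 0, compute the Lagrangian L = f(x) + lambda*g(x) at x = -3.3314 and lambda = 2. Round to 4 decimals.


Step 1: Evaluate f(x).
f(-3.3314) = 4*(-3.3314)^2 - 9*(-3.3314) + 15 = 89.3755
Step 2: Evaluate g(x).
g(-3.3314) = 3*-3.3314 - 2 = -11.9942
Step 3: Compute Lagrangian.
L = 89.3755 + 2*-11.9942 = 65.3871


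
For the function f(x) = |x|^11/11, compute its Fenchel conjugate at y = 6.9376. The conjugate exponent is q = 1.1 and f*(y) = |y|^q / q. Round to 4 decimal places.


The conjugate exponent q satisfies 1/p + 1/q = 1.
p = 11, so q = 11/(11 - 1) = 1.1
|y|^q = 6.9376^1.1 = 8.4204
f*(6.9376) = 8.4204 / 1.1 = 7.6549


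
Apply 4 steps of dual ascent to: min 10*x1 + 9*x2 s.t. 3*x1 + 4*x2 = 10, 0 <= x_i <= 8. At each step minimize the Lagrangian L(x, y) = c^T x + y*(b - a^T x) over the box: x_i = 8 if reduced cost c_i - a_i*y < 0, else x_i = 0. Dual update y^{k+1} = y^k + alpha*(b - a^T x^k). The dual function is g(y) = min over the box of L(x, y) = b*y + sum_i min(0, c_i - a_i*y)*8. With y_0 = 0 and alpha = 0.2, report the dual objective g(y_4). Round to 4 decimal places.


Dual ascent for LP: min 10*x1 + 9*x2, 3*x1 + 4*x2 = 10, 0 <= x_i <= 8
Step 1: y^k = 0.0, reduced costs: (10.0, 9.0)
  x^k = (0.0, 0.0), subgradient = b - a^T x = 10.0
  y^{k+1} = 0.0 + 0.2*10.0 = 2.0
Step 2: y^k = 2.0, reduced costs: (4.0, 1.0)
  x^k = (0.0, 0.0), subgradient = b - a^T x = 10.0
  y^{k+1} = 2.0 + 0.2*10.0 = 4.0
Step 3: y^k = 4.0, reduced costs: (-2.0, -7.0)
  x^k = (8.0, 8.0), subgradient = b - a^T x = -46.0
  y^{k+1} = 4.0 + 0.2*-46.0 = -5.2
Step 4: y^k = -5.2, reduced costs: (25.6, 29.8)
  x^k = (0.0, 0.0), subgradient = b - a^T x = 10.0
  y^{k+1} = -5.2 + 0.2*10.0 = -3.2
Dual objective at y_4 = -3.2: reduced costs (19.6, 21.8), box minimizer x = (0.0, 0.0)
g(y_4) = b*y + (c1 - a1*y)*x1 + (c2 - a2*y)*x2 = 10*(-3.2) + 19.6*0.0 + 21.8*0.0 = -32.0 + 0.0 + 0.0 = -32.0


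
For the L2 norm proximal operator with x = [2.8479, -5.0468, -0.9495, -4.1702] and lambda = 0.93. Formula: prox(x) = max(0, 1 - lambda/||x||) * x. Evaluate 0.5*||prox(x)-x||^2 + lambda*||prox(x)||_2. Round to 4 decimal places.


Step 1: Compute ||x||.
||x|| = 7.2023
Step 2: Compute scaling factor.
scale = max(0, 1 - 0.93/7.2023) = 0.8709
Step 3: prox(x) = [2.4802, -4.3951, -0.8269, -3.6317]
||prox(x)|| = 6.2723
Step 4: Proximal objective.
0.5*||prox-x||^2 = 0.4325
lambda*||prox|| = 5.8332
Total = 6.2657


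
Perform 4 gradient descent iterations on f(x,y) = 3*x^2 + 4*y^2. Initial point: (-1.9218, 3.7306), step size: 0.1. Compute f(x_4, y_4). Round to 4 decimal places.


Gradient descent on f(x,y) = 3*x^2 + 4*y^2.
Starting point: (-1.9218, 3.7306), alpha = 0.1
Step 1: grad_x = 2*3*-1.9218 = -11.5308, grad_y = 2*4*3.7306 = 29.8448
  x_1 = -1.9218 - 0.1*-11.5308 = -0.7687
  y_1 = 3.7306 - 0.1*29.8448 = 0.7461
Step 2: grad_x = 2*3*-0.7687 = -4.6123, grad_y = 2*4*0.7461 = 5.969
  x_2 = -0.7687 - 0.1*-4.6123 = -0.3075
  y_2 = 0.7461 - 0.1*5.969 = 0.1492
Step 3: grad_x = 2*3*-0.3075 = -1.8449, grad_y = 2*4*0.1492 = 1.1938
  x_3 = -0.3075 - 0.1*-1.8449 = -0.123
  y_3 = 0.1492 - 0.1*1.1938 = 0.0298
Step 4: grad_x = 2*3*-0.123 = -0.738, grad_y = 2*4*0.0298 = 0.2388
  x_4 = -0.123 - 0.1*-0.738 = -0.0492
  y_4 = 0.0298 - 0.1*0.2388 = 0.006
f(-0.0492, 0.006) = 3*(-0.0492)^2 + 4*0.006^2 = 0.0074


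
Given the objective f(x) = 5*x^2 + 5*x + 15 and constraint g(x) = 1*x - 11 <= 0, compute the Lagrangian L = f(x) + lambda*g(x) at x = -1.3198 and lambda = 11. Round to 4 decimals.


Step 1: Evaluate f(x).
f(-1.3198) = 5*(-1.3198)^2 + 5*(-1.3198) + 15 = 17.1104
Step 2: Evaluate g(x).
g(-1.3198) = 1*-1.3198 - 11 = -12.3198
Step 3: Compute Lagrangian.
L = 17.1104 + 11*-12.3198 = -118.4074


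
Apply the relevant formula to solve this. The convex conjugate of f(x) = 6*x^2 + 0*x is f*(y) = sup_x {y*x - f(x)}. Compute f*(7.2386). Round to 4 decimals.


f*(y) = sup_x {y*x - a*x^2 - b*x} = sup_x {(y-b)*x - a*x^2}
FOC: (y - b) - 2a*x = 0 => x* = (y - b)/(2a)
x* = (7.2386 - 0)/(2*6) = 0.6032
f*(7.2386) = (y-b)^2/(4a) = (7.2386 - 0)^2/(4*6)
= 52.3973/24 = 2.1832


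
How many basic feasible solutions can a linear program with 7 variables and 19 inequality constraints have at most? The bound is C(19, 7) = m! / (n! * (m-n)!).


Each vertex corresponds to some choice of n active constraints out of m, so the number of vertices is at most C(m, n) = m! / (n!(m-n)!).
m = 19, n = 7
Numerator: 19 * 18 * 17 * 16 * 15 * 14 * 13
Denominator: 7! = 5040
C(19, 7) = 50388


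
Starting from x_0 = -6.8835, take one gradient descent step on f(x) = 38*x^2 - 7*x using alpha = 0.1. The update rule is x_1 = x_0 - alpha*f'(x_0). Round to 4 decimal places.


We compute the gradient at x_0 and apply the update.
f'(x) = 76*x - 7
f'(-6.8835) = 76*-6.8835 - 7 = -530.146
x_1 = -6.8835 - 0.1*-530.146 = 46.1311


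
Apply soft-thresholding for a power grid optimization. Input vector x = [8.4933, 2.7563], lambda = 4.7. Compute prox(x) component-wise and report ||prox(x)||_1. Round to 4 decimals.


Soft-thresholding with lambda = 4.7:
prox(8.4933) = sign(8.4933)*max(|8.4933| - 4.7, 0) = 3.7933
prox(2.7563) = sign(2.7563)*max(|2.7563| - 4.7, 0) = 0.0
prox(x) = [3.7933, 0.0]
||prox(x)||_1 = 3.7933 + 0.0 = 3.7933


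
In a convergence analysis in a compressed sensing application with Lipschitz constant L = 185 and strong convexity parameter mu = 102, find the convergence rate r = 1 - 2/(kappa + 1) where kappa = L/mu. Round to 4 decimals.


Step 1: Compute the condition number.
kappa = L/mu = 185/102 = 1.8137
Step 2: Compute the convergence rate.
r = 1 - 2/(kappa + 1) = 1 - 2*mu/(L + mu) = (L - mu)/(L + mu) = 83/287 = 0.2892


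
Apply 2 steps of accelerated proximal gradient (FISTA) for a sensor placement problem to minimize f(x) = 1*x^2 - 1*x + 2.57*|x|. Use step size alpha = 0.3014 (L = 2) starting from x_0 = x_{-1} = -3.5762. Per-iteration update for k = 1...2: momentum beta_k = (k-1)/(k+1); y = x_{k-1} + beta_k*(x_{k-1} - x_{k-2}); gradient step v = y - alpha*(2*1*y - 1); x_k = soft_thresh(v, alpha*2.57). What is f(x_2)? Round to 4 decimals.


FISTA on f(x) = 1*x^2 - 1*x + 2.57*|x|
L = 2, alpha = 0.3014
Iteration 1: beta = 0.0, y = -3.5762 + 0.0*(-3.5762 + 3.5762) = -3.5762
  grad(y) = -8.1524, v = y - alpha*grad = -1.1191
  prox(v) = soft_thresh(-1.1191, 0.7746) = -0.3445
Iteration 2: beta = 0.3333, y = -0.3445 + 0.3333*(-0.3445 + 3.5762) = 0.7328
  grad(y) = 0.4656, v = y - alpha*grad = 0.5925
  prox(v) = soft_thresh(0.5925, 0.7746) = 0.0
f(x_2) = 1*0.0^2 - 1*0.0 + 2.57*|0.0| = 0.0


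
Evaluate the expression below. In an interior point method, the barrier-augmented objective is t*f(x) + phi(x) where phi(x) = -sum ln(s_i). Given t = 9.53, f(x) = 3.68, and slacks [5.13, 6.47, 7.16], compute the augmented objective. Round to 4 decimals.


Step 1: Compute log-barrier.
ln values: [1.6351, 1.8672, 1.9685]
phi = -(1.6351 + 1.8672 + 1.9685) = -5.4708
Step 2: Compute augmented objective.
t*f(x) = 9.53*3.68 = 35.0704
Total = 35.0704 - 5.4708 = 29.5996


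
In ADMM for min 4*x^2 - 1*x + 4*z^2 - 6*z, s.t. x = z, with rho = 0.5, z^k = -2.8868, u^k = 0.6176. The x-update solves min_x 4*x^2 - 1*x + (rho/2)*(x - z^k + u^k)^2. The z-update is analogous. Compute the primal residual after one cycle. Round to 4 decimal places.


ADMM iteration with rho = 0.5, z^k = -2.8868, u^k = 0.6176
Step 1: x-update.
Minimize 4*x^2 - 1*x + (0.5/2)*(x + 2.8868 + 0.6176)^2
FOC: (2*4 + 0.5)*x = 1 + 0.5*(-2.8868 - 0.6176)
x^{k+1} = -0.0885
Step 2: z-update.
Minimize 4*z^2 - 6*z + (0.5/2)*(-0.0885 - z + 0.6176)^2
FOC: (2*4 + 0.5)*z = 6 + 0.5*(-0.0885 + 0.6176)
z^{k+1} = 0.737
Step 3: u-update.
u^{k+1} = 0.6176 - 0.0885 - 0.737 = -0.2079
Step 4: Primal residual = |-0.0885 - 0.737| = 0.8255


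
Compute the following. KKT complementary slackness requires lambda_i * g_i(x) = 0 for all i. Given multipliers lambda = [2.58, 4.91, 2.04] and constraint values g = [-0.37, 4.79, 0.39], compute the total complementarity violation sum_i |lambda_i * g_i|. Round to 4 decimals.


KKT complementary slackness check:
lambda_1 * g_1 = 2.58 * -0.37 = -0.9546
lambda_2 * g_2 = 4.91 * 4.79 = 23.5189
lambda_3 * g_3 = 2.04 * 0.39 = 0.7956
Total violation = 0.9546 + 23.5189 + 0.7956 = 25.2691


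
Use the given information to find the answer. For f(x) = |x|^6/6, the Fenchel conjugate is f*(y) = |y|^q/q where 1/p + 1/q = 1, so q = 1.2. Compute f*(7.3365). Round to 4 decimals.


The conjugate exponent q satisfies 1/p + 1/q = 1.
p = 6, so q = 6/(6 - 1) = 1.2
|y|^q = 7.3365^1.2 = 10.9292
f*(7.3365) = 10.9292 / 1.2 = 9.1076


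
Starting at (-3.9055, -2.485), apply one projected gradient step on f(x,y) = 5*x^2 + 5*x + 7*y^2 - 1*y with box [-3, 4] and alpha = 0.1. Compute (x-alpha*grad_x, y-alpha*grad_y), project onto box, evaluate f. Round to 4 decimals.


Step 1: Compute gradient at (-3.9055, -2.485).
grad_x = 2*5*-3.9055 + 5 = -34.055
grad_y = 2*7*-2.485 - 1 = -35.79
Step 2: Gradient step.
x_raw = -3.9055 - 0.1*-34.055 = -0.5
y_raw = -2.485 - 0.1*-35.79 = 1.094
Step 3: Project onto [-3, 4].
x_proj = clip(-0.5) = -0.5
y_proj = clip(1.094) = 1.094
Step 4: Evaluate f.
f(-0.5, 1.094) = 6.0339


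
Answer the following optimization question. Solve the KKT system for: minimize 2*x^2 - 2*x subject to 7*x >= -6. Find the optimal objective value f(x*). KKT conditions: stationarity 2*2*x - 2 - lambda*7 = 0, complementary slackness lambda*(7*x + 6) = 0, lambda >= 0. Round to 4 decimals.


Step 1: Try lambda = 0 (constraint inactive).
Stationarity: 2*2*x - 2 = 0
x* = 2/(2*2) = 0.5
Check constraint: 7*0.5 = 3.5 >= -6 -- satisfied.
Step 2: Compute optimal value.
f(x*) = 2*0.5^2 - 2*0.5 = -0.5


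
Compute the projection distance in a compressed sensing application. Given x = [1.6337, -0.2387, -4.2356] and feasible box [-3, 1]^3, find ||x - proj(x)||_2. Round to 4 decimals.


Project each component onto [-3, 1].
clip(1.6337) = 1.0, clip(-0.2387) = -0.2387, clip(-4.2356) = -3.0
Projection = [1.0, -0.2387, -3.0]
Squared diffs: [0.4016, 0.0, 1.5267]
Distance = sqrt(1.9283) = 1.3886


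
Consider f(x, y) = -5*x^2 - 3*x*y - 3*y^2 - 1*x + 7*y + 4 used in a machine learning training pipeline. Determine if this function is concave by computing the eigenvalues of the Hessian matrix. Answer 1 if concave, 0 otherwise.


The Hessian of f(x,y) = -5*x^2 - 3*x*y - 3*y^2 - 1*x + 7*y + 4 is:
H = [[-10, -3], [-3, -6]]
Trace = -10 - 6 = -16
Determinant = -10*-6 - (-3)^2 = 51
Discriminant = (-16)^2 - 4*51 = 52.0
Eigenvalues: lambda_1 = -11.6056, lambda_2 = -4.3944
The function is concave.

1


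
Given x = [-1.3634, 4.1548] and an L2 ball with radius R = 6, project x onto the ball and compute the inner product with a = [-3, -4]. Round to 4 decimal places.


Step 1: Compute ||x|| (intermediates to 6 decimals).
||x|| = sqrt((-1.3634)^2 + 4.1548^2) = 4.372782
Step 2: Project.
Since ||x|| <= R, proj = x (no scaling needed).
proj(x) = [-1.3634, 4.1548]
Step 3: Dot product.
a^T * proj(x) = -3*(-1.3634) - 4*4.1548 = -12.529


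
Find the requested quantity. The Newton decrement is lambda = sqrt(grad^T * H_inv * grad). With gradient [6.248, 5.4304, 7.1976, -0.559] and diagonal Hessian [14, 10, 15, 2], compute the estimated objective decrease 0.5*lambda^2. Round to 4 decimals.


Step 1: H is diagonal, so H^(-1) * g = [0.4463, 0.543, 0.4798, -0.2795].
Step 2: g^T H^(-1) g = sum_i g_i^2 / H_ii
  = (6.248)^2/14 + (5.4304)^2/10 + (7.1976)^2/15 + (-0.559)^2/2
  = 2.7884 + 2.9489 + 3.4537 + 0.1562 = 9.3473
Step 3: Objective decrease = 0.5 * g^T H^(-1) g = 4.6736


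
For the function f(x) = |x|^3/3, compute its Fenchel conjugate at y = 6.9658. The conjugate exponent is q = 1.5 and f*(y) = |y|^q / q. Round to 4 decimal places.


The conjugate exponent q satisfies 1/p + 1/q = 1.
p = 3, so q = 3/(3 - 1) = 1.5
|y|^q = 6.9658^1.5 = 18.3847
f*(6.9658) = 18.3847 / 1.5 = 12.2565


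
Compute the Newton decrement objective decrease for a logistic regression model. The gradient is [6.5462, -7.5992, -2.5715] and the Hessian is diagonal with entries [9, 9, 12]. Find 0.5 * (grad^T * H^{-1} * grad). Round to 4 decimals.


Step 1: H is diagonal, so H^(-1) * g = [0.7274, -0.8444, -0.2143].
Step 2: g^T H^(-1) g = sum_i g_i^2 / H_ii
  = (6.5462)^2/9 + (-7.5992)^2/9 + (-2.5715)^2/12
  = 4.7614 + 6.4164 + 0.5511 = 11.7289
Step 3: Objective decrease = 0.5 * g^T H^(-1) g = 5.8644


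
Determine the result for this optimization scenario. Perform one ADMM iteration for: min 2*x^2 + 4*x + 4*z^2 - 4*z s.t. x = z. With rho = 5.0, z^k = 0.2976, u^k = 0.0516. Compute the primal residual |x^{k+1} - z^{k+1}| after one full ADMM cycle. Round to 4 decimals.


ADMM iteration with rho = 5.0, z^k = 0.2976, u^k = 0.0516
Step 1: x-update.
Minimize 2*x^2 + 4*x + (5.0/2)*(x - 0.2976 + 0.0516)^2
FOC: (2*2 + 5.0)*x = -4 + 5.0*(0.2976 - 0.0516)
x^{k+1} = -0.3078
Step 2: z-update.
Minimize 4*z^2 - 4*z + (5.0/2)*(-0.3078 - z + 0.0516)^2
FOC: (2*4 + 5.0)*z = 4 + 5.0*(-0.3078 + 0.0516)
z^{k+1} = 0.2092
Step 3: u-update.
u^{k+1} = 0.0516 - 0.3078 - 0.2092 = -0.4653
Step 4: Primal residual = |-0.3078 - 0.2092| = 0.5169


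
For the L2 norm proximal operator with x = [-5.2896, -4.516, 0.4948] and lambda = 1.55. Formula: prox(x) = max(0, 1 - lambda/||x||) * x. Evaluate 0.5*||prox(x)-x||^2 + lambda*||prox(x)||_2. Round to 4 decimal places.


Step 1: Compute ||x||.
||x|| = 6.9727
Step 2: Compute scaling factor.
scale = max(0, 1 - 1.55/6.9727) = 0.7777
Step 3: prox(x) = [-4.1138, -3.5121, 0.3848]
||prox(x)|| = 5.4227
Step 4: Proximal objective.
0.5*||prox-x||^2 = 1.2013
lambda*||prox|| = 8.4052
Total = 9.6065


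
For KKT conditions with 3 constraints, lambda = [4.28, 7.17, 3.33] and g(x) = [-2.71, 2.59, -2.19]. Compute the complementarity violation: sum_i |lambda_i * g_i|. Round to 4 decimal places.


KKT complementary slackness check:
lambda_1 * g_1 = 4.28 * -2.71 = -11.5988
lambda_2 * g_2 = 7.17 * 2.59 = 18.5703
lambda_3 * g_3 = 3.33 * -2.19 = -7.2927
Total violation = 11.5988 + 18.5703 + 7.2927 = 37.4618


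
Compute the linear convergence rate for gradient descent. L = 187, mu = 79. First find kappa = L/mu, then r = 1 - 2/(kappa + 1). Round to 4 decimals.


Step 1: Compute the condition number.
kappa = L/mu = 187/79 = 2.3671
Step 2: Compute the convergence rate.
r = 1 - 2/(kappa + 1) = 1 - 2*mu/(L + mu) = (L - mu)/(L + mu) = 108/266 = 0.406


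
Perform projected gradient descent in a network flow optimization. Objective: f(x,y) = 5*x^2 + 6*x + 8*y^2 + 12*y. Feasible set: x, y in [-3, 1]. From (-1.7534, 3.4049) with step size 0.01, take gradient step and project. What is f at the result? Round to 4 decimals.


Step 1: Compute gradient at (-1.7534, 3.4049).
grad_x = 2*5*-1.7534 + 6 = -11.534
grad_y = 2*8*3.4049 + 12 = 66.4784
Step 2: Gradient step.
x_raw = -1.7534 - 0.01*-11.534 = -1.6381
y_raw = 3.4049 - 0.01*66.4784 = 2.7401
Step 3: Project onto [-3, 1].
x_proj = clip(-1.6381) = -1.6381
y_proj = clip(2.7401) = 1.0
Step 4: Evaluate f.
f(-1.6381, 1.0) = 23.5878


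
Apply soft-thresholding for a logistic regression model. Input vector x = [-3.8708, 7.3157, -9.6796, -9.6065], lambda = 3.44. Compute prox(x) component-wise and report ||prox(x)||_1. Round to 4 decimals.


Soft-thresholding with lambda = 3.44:
prox(-3.8708) = sign(-3.8708)*max(|-3.8708| - 3.44, 0) = -0.4308
prox(7.3157) = sign(7.3157)*max(|7.3157| - 3.44, 0) = 3.8757
prox(-9.6796) = sign(-9.6796)*max(|-9.6796| - 3.44, 0) = -6.2396
prox(-9.6065) = sign(-9.6065)*max(|-9.6065| - 3.44, 0) = -6.1665
prox(x) = [-0.4308, 3.8757, -6.2396, -6.1665]
||prox(x)||_1 = 0.4308 + 3.8757 + 6.2396 + 6.1665 = 16.7126


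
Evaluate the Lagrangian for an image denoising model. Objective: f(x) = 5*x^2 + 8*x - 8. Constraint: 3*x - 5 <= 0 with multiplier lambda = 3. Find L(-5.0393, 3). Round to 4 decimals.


Step 1: Evaluate f(x).
f(-5.0393) = 5*(-5.0393)^2 + 8*(-5.0393) - 8 = 78.6583
Step 2: Evaluate g(x).
g(-5.0393) = 3*-5.0393 - 5 = -20.1179
Step 3: Compute Lagrangian.
L = 78.6583 + 3*-20.1179 = 18.3046


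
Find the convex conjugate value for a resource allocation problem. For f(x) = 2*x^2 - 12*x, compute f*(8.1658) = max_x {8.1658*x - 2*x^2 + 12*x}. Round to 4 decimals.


f*(y) = sup_x {y*x - a*x^2 - b*x} = sup_x {(y-b)*x - a*x^2}
FOC: (y - b) - 2a*x = 0 => x* = (y - b)/(2a)
x* = (8.1658 + 12)/(2*2) = 5.0415
f*(8.1658) = (y-b)^2/(4a) = (8.1658 + 12)^2/(4*2)
= 406.6595/8 = 50.8324


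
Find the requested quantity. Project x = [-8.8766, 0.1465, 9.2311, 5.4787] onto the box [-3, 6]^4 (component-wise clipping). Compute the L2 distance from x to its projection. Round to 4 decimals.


Project each component onto [-3, 6].
clip(-8.8766) = -3.0, clip(0.1465) = 0.1465, clip(9.2311) = 6.0, clip(5.4787) = 5.4787
Projection = [-3.0, 0.1465, 6.0, 5.4787]
Squared diffs: [34.5344, 0.0, 10.44, 0.0]
Distance = sqrt(44.9744) = 6.7063


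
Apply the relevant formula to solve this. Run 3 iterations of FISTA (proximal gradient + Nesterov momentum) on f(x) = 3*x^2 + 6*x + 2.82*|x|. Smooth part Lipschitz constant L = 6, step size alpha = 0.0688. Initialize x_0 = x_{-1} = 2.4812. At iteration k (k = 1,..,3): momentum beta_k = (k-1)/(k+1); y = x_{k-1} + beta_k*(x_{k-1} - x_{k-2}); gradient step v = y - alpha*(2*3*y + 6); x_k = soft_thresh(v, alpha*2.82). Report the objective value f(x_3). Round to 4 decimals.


FISTA on f(x) = 3*x^2 + 6*x + 2.82*|x|
L = 6, alpha = 0.0688
Iteration 1: beta = 0.0, y = 2.4812 + 0.0*(2.4812 - 2.4812) = 2.4812
  grad(y) = 20.8872, v = y - alpha*grad = 1.0442
  prox(v) = soft_thresh(1.0442, 0.194) = 0.8501
Iteration 2: beta = 0.3333, y = 0.8501 + 0.3333*(0.8501 - 2.4812) = 0.3065
  grad(y) = 7.8388, v = y - alpha*grad = -0.2328
  prox(v) = soft_thresh(-0.2328, 0.194) = -0.0388
Iteration 3: beta = 0.5, y = -0.0388 + 0.5*(-0.0388 - 0.8501) = -0.4833
  grad(y) = 3.1001, v = y - alpha*grad = -0.6966
  prox(v) = soft_thresh(-0.6966, 0.194) = -0.5026
f(x_3) = 3*(-0.5026)^2 + 6*(-0.5026) + 2.82*|-0.5026| = -0.8404


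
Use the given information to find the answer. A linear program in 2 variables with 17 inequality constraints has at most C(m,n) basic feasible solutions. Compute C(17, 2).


Each vertex corresponds to some choice of n active constraints out of m, so the number of vertices is at most C(m, n) = m! / (n!(m-n)!).
m = 17, n = 2
Numerator: 17 * 16
Denominator: 2! = 2
C(17, 2) = 136


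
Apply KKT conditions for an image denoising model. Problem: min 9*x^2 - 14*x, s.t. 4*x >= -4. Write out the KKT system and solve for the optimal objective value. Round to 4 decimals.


Step 1: Try lambda = 0 (constraint inactive).
Stationarity: 2*9*x - 14 = 0
x* = 14/(2*9) = 7/9 = 0.7778 (rounded; the exact value 7/9 is used below)
Check constraint: 4*0.7778 = 3.1112 >= -4 -- satisfied.
Step 2: Compute optimal value.
f(x*) = 9*(7/9)^2 - 14*(7/9) = -5.4444


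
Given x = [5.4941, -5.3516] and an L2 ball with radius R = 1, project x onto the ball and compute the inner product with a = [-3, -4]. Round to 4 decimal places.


Step 1: Compute ||x|| (intermediates to 6 decimals).
||x|| = sqrt(5.4941^2 + (-5.3516)^2) = 7.66973
Step 2: Project.
Since ||x|| > R, scale = R/||x|| = 1/7.66973 = 0.130383, proj(x) = scale * x
proj(x) = [0.716337, -0.697758]
Step 3: Dot product.
a^T * proj(x) = -3*0.716337 - 4*(-0.697758) = 0.642


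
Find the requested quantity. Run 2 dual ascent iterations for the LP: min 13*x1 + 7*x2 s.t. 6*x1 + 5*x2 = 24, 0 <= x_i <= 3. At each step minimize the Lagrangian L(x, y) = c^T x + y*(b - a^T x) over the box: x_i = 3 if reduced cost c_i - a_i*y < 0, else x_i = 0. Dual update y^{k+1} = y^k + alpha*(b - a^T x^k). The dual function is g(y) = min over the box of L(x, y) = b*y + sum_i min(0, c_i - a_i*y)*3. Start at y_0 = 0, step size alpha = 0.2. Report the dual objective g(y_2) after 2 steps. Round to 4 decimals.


Dual ascent for LP: min 13*x1 + 7*x2, 6*x1 + 5*x2 = 24, 0 <= x_i <= 3
Step 1: y^k = 0.0, reduced costs: (13.0, 7.0)
  x^k = (0.0, 0.0), subgradient = b - a^T x = 24.0
  y^{k+1} = 0.0 + 0.2*24.0 = 4.8
Step 2: y^k = 4.8, reduced costs: (-15.8, -17.0)
  x^k = (3.0, 3.0), subgradient = b - a^T x = -9.0
  y^{k+1} = 4.8 + 0.2*-9.0 = 3.0
Dual objective at y_2 = 3.0: reduced costs (-5.0, -8.0), box minimizer x = (3.0, 3.0)
g(y_2) = b*y + (c1 - a1*y)*x1 + (c2 - a2*y)*x2 = 24*3.0 + (-5.0)*3.0 + (-8.0)*3.0 = 72.0 - 15.0 - 24.0 = 33.0


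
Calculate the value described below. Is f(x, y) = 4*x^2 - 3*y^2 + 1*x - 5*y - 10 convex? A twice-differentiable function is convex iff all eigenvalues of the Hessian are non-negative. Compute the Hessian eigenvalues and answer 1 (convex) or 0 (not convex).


The Hessian of f(x,y) = 4*x^2 - 3*y^2 + 1*x - 5*y - 10 is:
H = [[8, 0], [0, -6]]
Trace = 8 - 6 = 2
Determinant = 8*-6 - (0)^2 = -48
Discriminant = (2)^2 - 4*-48 = 196.0
Eigenvalues: lambda_1 = -6.0, lambda_2 = 8.0
The function is not convex.

0


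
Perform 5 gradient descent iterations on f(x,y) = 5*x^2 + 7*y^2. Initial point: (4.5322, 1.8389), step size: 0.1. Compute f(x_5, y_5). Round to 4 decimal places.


Gradient descent on f(x,y) = 5*x^2 + 7*y^2.
Starting point: (4.5322, 1.8389), alpha = 0.1
Step 1: grad_x = 2*5*4.5322 = 45.322, grad_y = 2*7*1.8389 = 25.7446
  x_1 = 4.5322 - 0.1*45.322 = 0.0
  y_1 = 1.8389 - 0.1*25.7446 = -0.7356
Step 2: grad_x = 2*5*0.0 = 0.0, grad_y = 2*7*-0.7356 = -10.2978
  x_2 = 0.0 - 0.1*0.0 = 0.0
  y_2 = -0.7356 - 0.1*-10.2978 = 0.2942
Step 3: grad_x = 2*5*0.0 = 0.0, grad_y = 2*7*0.2942 = 4.1191
  x_3 = 0.0 - 0.1*0.0 = 0.0
  y_3 = 0.2942 - 0.1*4.1191 = -0.1177
Step 4: grad_x = 2*5*0.0 = 0.0, grad_y = 2*7*-0.1177 = -1.6477
  x_4 = 0.0 - 0.1*0.0 = 0.0
  y_4 = -0.1177 - 0.1*-1.6477 = 0.0471
Step 5: grad_x = 2*5*0.0 = 0.0, grad_y = 2*7*0.0471 = 0.6591
  x_5 = 0.0 - 0.1*0.0 = 0.0
  y_5 = 0.0471 - 0.1*0.6591 = -0.0188
f(0.0, -0.0188) = 5*0.0^2 + 7*(-0.0188)^2 = 0.0025


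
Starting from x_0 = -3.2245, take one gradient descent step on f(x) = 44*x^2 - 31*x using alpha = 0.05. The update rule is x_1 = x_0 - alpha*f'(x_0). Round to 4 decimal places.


We compute the gradient at x_0 and apply the update.
f'(x) = 88*x - 31
f'(-3.2245) = 88*-3.2245 - 31 = -314.756
x_1 = -3.2245 - 0.05*-314.756 = 12.5133


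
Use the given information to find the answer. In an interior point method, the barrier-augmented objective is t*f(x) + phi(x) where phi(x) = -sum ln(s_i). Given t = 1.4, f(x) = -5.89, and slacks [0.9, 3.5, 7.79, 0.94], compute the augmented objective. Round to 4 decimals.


Step 1: Compute log-barrier.
ln values: [-0.1054, 1.2528, 2.0528, -0.0619]
phi = -(-0.1054 + 1.2528 + 2.0528 - 0.0619) = -3.1384
Step 2: Compute augmented objective.
t*f(x) = 1.4*-5.89 = -8.246
Total = -8.246 - 3.1384 = -11.3844


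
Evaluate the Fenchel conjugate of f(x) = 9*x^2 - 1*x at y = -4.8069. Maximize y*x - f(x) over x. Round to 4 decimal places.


f*(y) = sup_x {y*x - a*x^2 - b*x} = sup_x {(y-b)*x - a*x^2}
FOC: (y - b) - 2a*x = 0 => x* = (y - b)/(2a)
x* = (-4.8069 + 1)/(2*9) = -0.2115
f*(-4.8069) = (y-b)^2/(4a) = (-4.8069 + 1)^2/(4*9)
= 14.4925/36 = 0.4026


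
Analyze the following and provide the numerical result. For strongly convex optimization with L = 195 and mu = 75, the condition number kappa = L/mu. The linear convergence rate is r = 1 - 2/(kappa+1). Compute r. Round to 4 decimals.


Step 1: Compute the condition number.
kappa = L/mu = 195/75 = 2.6
Step 2: Compute the convergence rate.
r = 1 - 2/(kappa + 1) = 1 - 2*mu/(L + mu) = (L - mu)/(L + mu) = 120/270 = 0.4444


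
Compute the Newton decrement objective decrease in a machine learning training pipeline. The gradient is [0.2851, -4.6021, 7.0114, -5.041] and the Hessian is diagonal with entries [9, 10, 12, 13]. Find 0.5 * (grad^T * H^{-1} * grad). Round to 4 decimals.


Step 1: H is diagonal, so H^(-1) * g = [0.0317, -0.4602, 0.5843, -0.3878].
Step 2: g^T H^(-1) g = sum_i g_i^2 / H_ii
  = (0.2851)^2/9 + (-4.6021)^2/10 + (7.0114)^2/12 + (-5.041)^2/13
  = 0.009 + 2.1179 + 4.0966 + 1.9547 = 8.1784
Step 3: Objective decrease = 0.5 * g^T H^(-1) g = 4.0892


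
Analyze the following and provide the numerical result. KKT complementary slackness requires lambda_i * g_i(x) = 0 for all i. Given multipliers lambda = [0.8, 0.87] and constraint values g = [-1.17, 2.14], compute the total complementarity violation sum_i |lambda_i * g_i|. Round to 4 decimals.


KKT complementary slackness check:
lambda_1 * g_1 = 0.8 * -1.17 = -0.936
lambda_2 * g_2 = 0.87 * 2.14 = 1.8618
Total violation = 0.936 + 1.8618 = 2.7978


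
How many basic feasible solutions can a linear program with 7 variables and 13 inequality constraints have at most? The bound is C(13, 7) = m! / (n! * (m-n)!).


Each vertex corresponds to some choice of n active constraints out of m, so the number of vertices is at most C(m, n) = m! / (n!(m-n)!).
m = 13, n = 7
Numerator: 13 * 12 * 11 * 10 * 9 * 8 * 7
Denominator: 7! = 5040
C(13, 7) = 1716


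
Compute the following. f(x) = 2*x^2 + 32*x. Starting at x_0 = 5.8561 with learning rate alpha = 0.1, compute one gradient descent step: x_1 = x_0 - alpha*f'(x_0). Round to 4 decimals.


We compute the gradient at x_0 and apply the update.
f'(x) = 4*x + 32
f'(5.8561) = 4*5.8561 + 32 = 55.4244
x_1 = 5.8561 - 0.1*55.4244 = 0.3137


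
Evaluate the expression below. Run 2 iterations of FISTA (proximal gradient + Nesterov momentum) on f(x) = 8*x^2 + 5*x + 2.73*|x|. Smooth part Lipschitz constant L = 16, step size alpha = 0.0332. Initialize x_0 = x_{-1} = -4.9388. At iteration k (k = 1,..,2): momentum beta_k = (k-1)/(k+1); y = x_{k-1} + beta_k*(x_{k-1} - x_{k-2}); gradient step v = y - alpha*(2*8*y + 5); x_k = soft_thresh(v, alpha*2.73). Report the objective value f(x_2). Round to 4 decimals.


FISTA on f(x) = 8*x^2 + 5*x + 2.73*|x|
L = 16, alpha = 0.0332
Iteration 1: beta = 0.0, y = -4.9388 + 0.0*(-4.9388 + 4.9388) = -4.9388
  grad(y) = -74.0208, v = y - alpha*grad = -2.4813
  prox(v) = soft_thresh(-2.4813, 0.0906) = -2.3907
Iteration 2: beta = 0.3333, y = -2.3907 + 0.3333*(-2.3907 + 4.9388) = -1.5413
  grad(y) = -19.6608, v = y - alpha*grad = -0.8886
  prox(v) = soft_thresh(-0.8886, 0.0906) = -0.7979
f(x_2) = 8*(-0.7979)^2 + 5*(-0.7979) + 2.73*|-0.7979| = 3.2822


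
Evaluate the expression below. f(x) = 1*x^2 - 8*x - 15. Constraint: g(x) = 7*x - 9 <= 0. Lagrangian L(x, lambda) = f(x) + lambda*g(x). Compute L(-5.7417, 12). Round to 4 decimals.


Step 1: Evaluate f(x).
f(-5.7417) = 1*(-5.7417)^2 - 8*(-5.7417) - 15 = 63.9007
Step 2: Evaluate g(x).
g(-5.7417) = 7*-5.7417 - 9 = -49.1919
Step 3: Compute Lagrangian.
L = 63.9007 + 12*-49.1919 = -526.4021


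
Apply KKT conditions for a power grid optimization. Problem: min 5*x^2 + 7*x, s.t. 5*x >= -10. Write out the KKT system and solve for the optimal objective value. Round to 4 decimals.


Step 1: Try lambda = 0 (constraint inactive).
Stationarity: 2*5*x + 7 = 0
x* = -7/(2*5) = -0.7
Check constraint: 5*-0.7 = -3.5 >= -10 -- satisfied.
Step 2: Compute optimal value.
f(x*) = 5*(-0.7)^2 + 7*(-0.7) = -2.45


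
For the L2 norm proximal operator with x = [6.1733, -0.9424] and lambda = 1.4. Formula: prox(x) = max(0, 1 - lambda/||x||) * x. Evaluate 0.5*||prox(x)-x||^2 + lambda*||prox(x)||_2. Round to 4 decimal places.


Step 1: Compute ||x||.
||x|| = 6.2448
Step 2: Compute scaling factor.
scale = max(0, 1 - 1.4/6.2448) = 0.7758
Step 3: prox(x) = [4.7893, -0.7311]
||prox(x)|| = 4.8448
Step 4: Proximal objective.
0.5*||prox-x||^2 = 0.98
lambda*||prox|| = 6.7827
Total = 7.7627


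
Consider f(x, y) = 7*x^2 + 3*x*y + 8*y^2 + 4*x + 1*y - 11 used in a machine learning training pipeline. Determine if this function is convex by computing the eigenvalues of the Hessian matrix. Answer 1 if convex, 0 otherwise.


The Hessian of f(x,y) = 7*x^2 + 3*x*y + 8*y^2 + 4*x + 1*y - 11 is:
H = [[14, 3], [3, 16]]
Trace = 14 + 16 = 30
Determinant = 14*16 - (3)^2 = 215
Discriminant = (30)^2 - 4*215 = 40.0
Eigenvalues: lambda_1 = 11.8377, lambda_2 = 18.1623
The function is convex.

1


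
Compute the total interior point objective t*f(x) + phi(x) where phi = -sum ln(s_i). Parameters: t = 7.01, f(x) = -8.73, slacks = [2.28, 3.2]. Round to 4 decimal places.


Step 1: Compute log-barrier.
ln values: [0.8242, 1.1632]
phi = -(0.8242 + 1.1632) = -1.9873
Step 2: Compute augmented objective.
t*f(x) = 7.01*-8.73 = -61.1973
Total = -61.1973 - 1.9873 = -63.1846


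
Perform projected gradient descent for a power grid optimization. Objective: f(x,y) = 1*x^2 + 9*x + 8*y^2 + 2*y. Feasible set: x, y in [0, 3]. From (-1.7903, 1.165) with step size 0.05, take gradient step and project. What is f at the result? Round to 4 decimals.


Step 1: Compute gradient at (-1.7903, 1.165).
grad_x = 2*1*-1.7903 + 9 = 5.4194
grad_y = 2*8*1.165 + 2 = 20.64
Step 2: Gradient step.
x_raw = -1.7903 - 0.05*5.4194 = -2.0613
y_raw = 1.165 - 0.05*20.64 = 0.133
Step 3: Project onto [0, 3].
x_proj = clip(-2.0613) = 0.0
y_proj = clip(0.133) = 0.133
Step 4: Evaluate f.
f(0.0, 0.133) = 0.4075


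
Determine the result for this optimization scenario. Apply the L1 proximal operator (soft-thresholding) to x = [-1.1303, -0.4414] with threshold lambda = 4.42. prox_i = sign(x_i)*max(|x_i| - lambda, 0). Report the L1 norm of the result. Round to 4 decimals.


Soft-thresholding with lambda = 4.42:
prox(-1.1303) = sign(-1.1303)*max(|-1.1303| - 4.42, 0) = 0.0
prox(-0.4414) = sign(-0.4414)*max(|-0.4414| - 4.42, 0) = 0.0
prox(x) = [0.0, 0.0]
||prox(x)||_1 = 0.0 + 0.0 = 0.0


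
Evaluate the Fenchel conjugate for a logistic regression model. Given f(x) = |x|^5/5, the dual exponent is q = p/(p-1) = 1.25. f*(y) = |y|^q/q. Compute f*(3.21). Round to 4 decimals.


The conjugate exponent q satisfies 1/p + 1/q = 1.
p = 5, so q = 5/(5 - 1) = 1.25
|y|^q = 3.21^1.25 = 4.2967
f*(3.21) = 4.2967 / 1.25 = 3.4373


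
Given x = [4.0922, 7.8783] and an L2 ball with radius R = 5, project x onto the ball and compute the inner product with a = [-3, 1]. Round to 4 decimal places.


Step 1: Compute ||x|| (intermediates to 6 decimals).
||x|| = sqrt(4.0922^2 + 7.8783^2) = 8.877709
Step 2: Project.
Since ||x|| > R, scale = R/||x|| = 5/8.877709 = 0.563208, proj(x) = scale * x
proj(x) = [2.30476, 4.437122]
Step 3: Dot product.
a^T * proj(x) = -3*2.30476 + 1*4.437122 = -2.4772


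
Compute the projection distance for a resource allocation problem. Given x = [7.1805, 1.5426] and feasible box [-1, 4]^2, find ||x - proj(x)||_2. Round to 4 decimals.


Project each component onto [-1, 4].
clip(7.1805) = 4.0, clip(1.5426) = 1.5426
Projection = [4.0, 1.5426]
Squared diffs: [10.1156, 0.0]
Distance = sqrt(10.1156) = 3.1805


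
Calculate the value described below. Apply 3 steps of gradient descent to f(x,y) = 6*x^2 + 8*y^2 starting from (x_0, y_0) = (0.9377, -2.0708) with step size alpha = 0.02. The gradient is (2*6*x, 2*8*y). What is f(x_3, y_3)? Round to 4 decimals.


Gradient descent on f(x,y) = 6*x^2 + 8*y^2.
Starting point: (0.9377, -2.0708), alpha = 0.02
Step 1: grad_x = 2*6*0.9377 = 11.2524, grad_y = 2*8*-2.0708 = -33.1328
  x_1 = 0.9377 - 0.02*11.2524 = 0.7127
  y_1 = -2.0708 - 0.02*-33.1328 = -1.4081
Step 2: grad_x = 2*6*0.7127 = 8.5518, grad_y = 2*8*-1.4081 = -22.5303
  x_2 = 0.7127 - 0.02*8.5518 = 0.5416
  y_2 = -1.4081 - 0.02*-22.5303 = -0.9575
Step 3: grad_x = 2*6*0.5416 = 6.4994, grad_y = 2*8*-0.9575 = -15.3206
  x_3 = 0.5416 - 0.02*6.4994 = 0.4116
  y_3 = -0.9575 - 0.02*-15.3206 = -0.6511
f(0.4116, -0.6511) = 6*0.4116^2 + 8*(-0.6511)^2 = 4.4083


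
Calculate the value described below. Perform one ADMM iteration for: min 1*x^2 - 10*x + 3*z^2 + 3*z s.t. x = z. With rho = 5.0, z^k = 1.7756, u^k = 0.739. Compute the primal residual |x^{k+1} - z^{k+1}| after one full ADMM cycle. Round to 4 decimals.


ADMM iteration with rho = 5.0, z^k = 1.7756, u^k = 0.739
Step 1: x-update.
Minimize 1*x^2 - 10*x + (5.0/2)*(x - 1.7756 + 0.739)^2
FOC: (2*1 + 5.0)*x = 10 + 5.0*(1.7756 - 0.739)
x^{k+1} = 2.169
Step 2: z-update.
Minimize 3*z^2 + 3*z + (5.0/2)*(2.169 - z + 0.739)^2
FOC: (2*3 + 5.0)*z = -3 + 5.0*(2.169 + 0.739)
z^{k+1} = 1.0491
Step 3: u-update.
u^{k+1} = 0.739 + 2.169 - 1.0491 = 1.8589
Step 4: Primal residual = |2.169 - 1.0491| = 1.1199


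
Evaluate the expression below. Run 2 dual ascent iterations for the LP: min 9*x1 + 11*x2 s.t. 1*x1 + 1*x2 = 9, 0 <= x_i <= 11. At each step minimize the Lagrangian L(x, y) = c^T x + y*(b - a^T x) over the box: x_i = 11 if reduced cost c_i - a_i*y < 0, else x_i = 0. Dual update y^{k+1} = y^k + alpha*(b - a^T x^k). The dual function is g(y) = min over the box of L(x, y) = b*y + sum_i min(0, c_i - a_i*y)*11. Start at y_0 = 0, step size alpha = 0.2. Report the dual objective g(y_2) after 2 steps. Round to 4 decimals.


Dual ascent for LP: min 9*x1 + 11*x2, 1*x1 + 1*x2 = 9, 0 <= x_i <= 11
Step 1: y^k = 0.0, reduced costs: (9.0, 11.0)
  x^k = (0.0, 0.0), subgradient = b - a^T x = 9.0
  y^{k+1} = 0.0 + 0.2*9.0 = 1.8
Step 2: y^k = 1.8, reduced costs: (7.2, 9.2)
  x^k = (0.0, 0.0), subgradient = b - a^T x = 9.0
  y^{k+1} = 1.8 + 0.2*9.0 = 3.6
Dual objective at y_2 = 3.6: reduced costs (5.4, 7.4), box minimizer x = (0.0, 0.0)
g(y_2) = b*y + (c1 - a1*y)*x1 + (c2 - a2*y)*x2 = 9*3.6 + 5.4*0.0 + 7.4*0.0 = 32.4 + 0.0 + 0.0 = 32.4


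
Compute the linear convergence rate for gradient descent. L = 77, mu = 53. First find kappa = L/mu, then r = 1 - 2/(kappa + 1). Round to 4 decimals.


Step 1: Compute the condition number.
kappa = L/mu = 77/53 = 1.4528
Step 2: Compute the convergence rate.
r = 1 - 2/(kappa + 1) = 1 - 2*mu/(L + mu) = (L - mu)/(L + mu) = 24/130 = 0.1846


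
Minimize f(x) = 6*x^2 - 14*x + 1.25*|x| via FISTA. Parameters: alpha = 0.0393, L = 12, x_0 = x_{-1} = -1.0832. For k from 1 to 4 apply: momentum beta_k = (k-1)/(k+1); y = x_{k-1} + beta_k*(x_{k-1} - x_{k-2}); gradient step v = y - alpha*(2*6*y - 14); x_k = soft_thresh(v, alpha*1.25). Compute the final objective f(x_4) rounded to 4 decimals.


FISTA on f(x) = 6*x^2 - 14*x + 1.25*|x|
L = 12, alpha = 0.0393
Iteration 1: beta = 0.0, y = -1.0832 + 0.0*(-1.0832 + 1.0832) = -1.0832
  grad(y) = -26.9984, v = y - alpha*grad = -0.0222
  prox(v) = soft_thresh(-0.0222, 0.0491) = 0.0
Iteration 2: beta = 0.3333, y = 0.0 + 0.3333*(0.0 + 1.0832) = 0.3611
  grad(y) = -9.6672, v = y - alpha*grad = 0.741
  prox(v) = soft_thresh(0.741, 0.0491) = 0.6919
Iteration 3: beta = 0.5, y = 0.6919 + 0.5*(0.6919 - 0.0) = 1.0378
  grad(y) = -1.5465, v = y - alpha*grad = 1.0986
  prox(v) = soft_thresh(1.0986, 0.0491) = 1.0494
Iteration 4: beta = 0.6, y = 1.0494 + 0.6*(1.0494 - 0.6919) = 1.264
  grad(y) = 1.1679, v = y - alpha*grad = 1.2181
  prox(v) = soft_thresh(1.2181, 0.0491) = 1.169
f(x_4) = 6*1.169^2 - 14*1.169 + 1.25*|1.169| = -6.7054


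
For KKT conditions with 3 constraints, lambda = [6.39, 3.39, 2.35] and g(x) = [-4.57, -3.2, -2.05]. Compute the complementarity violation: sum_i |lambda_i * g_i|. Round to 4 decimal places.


KKT complementary slackness check:
lambda_1 * g_1 = 6.39 * -4.57 = -29.2023
lambda_2 * g_2 = 3.39 * -3.2 = -10.848
lambda_3 * g_3 = 2.35 * -2.05 = -4.8175
Total violation = 29.2023 + 10.848 + 4.8175 = 44.8678


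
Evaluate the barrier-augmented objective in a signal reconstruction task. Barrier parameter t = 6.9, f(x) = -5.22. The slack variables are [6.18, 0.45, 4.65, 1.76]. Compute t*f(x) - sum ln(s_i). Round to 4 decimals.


Step 1: Compute log-barrier.
ln values: [1.8213, -0.7985, 1.5369, 0.5653]
phi = -(1.8213 - 0.7985 + 1.5369 + 0.5653) = -3.125
Step 2: Compute augmented objective.
t*f(x) = 6.9*-5.22 = -36.018
Total = -36.018 - 3.125 = -39.143


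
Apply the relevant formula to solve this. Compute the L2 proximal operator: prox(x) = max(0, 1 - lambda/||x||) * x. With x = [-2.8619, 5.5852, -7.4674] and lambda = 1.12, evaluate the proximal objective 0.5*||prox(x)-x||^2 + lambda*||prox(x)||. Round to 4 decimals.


Step 1: Compute ||x||.
||x|| = 9.7543
Step 2: Compute scaling factor.
scale = max(0, 1 - 1.12/9.7543) = 0.8852
Step 3: prox(x) = [-2.5333, 4.9439, -6.61]
||prox(x)|| = 8.6343
Step 4: Proximal objective.
0.5*||prox-x||^2 = 0.6272
lambda*||prox|| = 9.6704
Total = 10.2977


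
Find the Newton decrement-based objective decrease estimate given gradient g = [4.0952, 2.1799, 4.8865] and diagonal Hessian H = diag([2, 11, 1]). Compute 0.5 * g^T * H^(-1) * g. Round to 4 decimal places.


Step 1: H is diagonal, so H^(-1) * g = [2.0476, 0.1982, 4.8865].
Step 2: g^T H^(-1) g = sum_i g_i^2 / H_ii
  = (4.0952)^2/2 + (2.1799)^2/11 + (4.8865)^2/1
  = 8.3853 + 0.432 + 23.8779 = 32.6952
Step 3: Objective decrease = 0.5 * g^T H^(-1) g = 16.3476


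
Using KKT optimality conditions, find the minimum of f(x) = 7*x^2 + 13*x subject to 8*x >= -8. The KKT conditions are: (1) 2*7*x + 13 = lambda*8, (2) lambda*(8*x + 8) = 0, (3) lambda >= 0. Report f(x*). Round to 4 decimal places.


Step 1: Try lambda = 0 (constraint inactive).
Stationarity: 2*7*x + 13 = 0
x* = -13/(2*7) = -13/14 = -0.9286 (rounded; the exact value -13/14 is used below)
Check constraint: 8*-0.9286 = -7.4288 >= -8 -- satisfied.
Step 2: Compute optimal value.
f(x*) = 7*(-13/14)^2 + 13*(-13/14) = -6.0357


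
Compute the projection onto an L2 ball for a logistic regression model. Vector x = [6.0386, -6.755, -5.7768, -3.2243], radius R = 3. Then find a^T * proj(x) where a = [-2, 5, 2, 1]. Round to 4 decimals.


Step 1: Compute ||x|| (intermediates to 6 decimals).
||x|| = sqrt(6.0386^2 + (-6.755)^2 + (-5.7768)^2 + (-3.2243)^2) = 11.218834
Step 2: Project.
Since ||x|| > R, scale = R/||x|| = 3/11.218834 = 0.267407, proj(x) = scale * x
proj(x) = [1.614764, -1.806334, -1.544757, -0.8622]
Step 3: Dot product.
a^T * proj(x) = -2*1.614764 + 5*(-1.806334) + 2*(-1.544757) + 1*(-0.8622) = -16.2129


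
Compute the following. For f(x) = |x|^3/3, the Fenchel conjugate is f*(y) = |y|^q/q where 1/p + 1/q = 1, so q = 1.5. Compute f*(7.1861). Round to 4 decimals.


The conjugate exponent q satisfies 1/p + 1/q = 1.
p = 3, so q = 3/(3 - 1) = 1.5
|y|^q = 7.1861^1.5 = 19.2637
f*(7.1861) = 19.2637 / 1.5 = 12.8425


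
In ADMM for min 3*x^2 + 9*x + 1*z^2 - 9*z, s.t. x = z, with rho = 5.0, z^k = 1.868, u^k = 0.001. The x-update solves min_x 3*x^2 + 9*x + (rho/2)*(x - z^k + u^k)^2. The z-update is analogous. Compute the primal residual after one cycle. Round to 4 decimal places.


ADMM iteration with rho = 5.0, z^k = 1.868, u^k = 0.001
Step 1: x-update.
Minimize 3*x^2 + 9*x + (5.0/2)*(x - 1.868 + 0.001)^2
FOC: (2*3 + 5.0)*x = -9 + 5.0*(1.868 - 0.001)
x^{k+1} = 0.0305
Step 2: z-update.
Minimize 1*z^2 - 9*z + (5.0/2)*(0.0305 - z + 0.001)^2
FOC: (2*1 + 5.0)*z = 9 + 5.0*(0.0305 + 0.001)
z^{k+1} = 1.3082
Step 3: u-update.
u^{k+1} = 0.001 + 0.0305 - 1.3082 = -1.2767
Step 4: Primal residual = |0.0305 - 1.3082| = 1.2777


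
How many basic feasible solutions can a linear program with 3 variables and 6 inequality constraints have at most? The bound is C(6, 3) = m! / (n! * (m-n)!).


Each vertex corresponds to some choice of n active constraints out of m, so the number of vertices is at most C(m, n) = m! / (n!(m-n)!).
m = 6, n = 3
Numerator: 6 * 5 * 4
Denominator: 3! = 6
C(6, 3) = 20
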